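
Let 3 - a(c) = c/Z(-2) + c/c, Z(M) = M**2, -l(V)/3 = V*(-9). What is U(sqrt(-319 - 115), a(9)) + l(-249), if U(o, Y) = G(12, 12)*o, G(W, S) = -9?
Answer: -6723 - 9*I*sqrt(434) ≈ -6723.0 - 187.49*I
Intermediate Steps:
l(V) = 27*V (l(V) = -3*V*(-9) = -(-27)*V = 27*V)
a(c) = 2 - c/4 (a(c) = 3 - (c/((-2)**2) + c/c) = 3 - (c/4 + 1) = 3 - (1 + c/4) = 3 + (-1 - c/4) = 2 - c/4)
U(o, Y) = -9*o
U(sqrt(-319 - 115), a(9)) + l(-249) = -9*sqrt(-319 - 115) + 27*(-249) = -9*I*sqrt(434) - 6723 = -6723 - 9*I*sqrt(434)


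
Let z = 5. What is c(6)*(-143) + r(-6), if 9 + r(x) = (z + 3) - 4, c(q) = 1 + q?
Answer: -1006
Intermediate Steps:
r(x) = -5 (r(x) = -9 + ((5 + 3) - 4) = -9 + (8 - 4) = -9 + 4 = -5)
c(6)*(-143) + r(-6) = (1 + 6)*(-143) - 5 = 7*(-143) - 5 = -1001 - 5 = -1006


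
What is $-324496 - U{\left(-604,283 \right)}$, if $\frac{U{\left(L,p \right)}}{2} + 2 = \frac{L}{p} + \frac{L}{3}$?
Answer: $- \frac{275148220}{849} \approx -3.2409 \cdot 10^{5}$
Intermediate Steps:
$U{\left(L,p \right)} = -4 + \frac{2 L}{3} + \frac{2 L}{p}$ ($U{\left(L,p \right)} = -4 + 2 \left(\frac{L}{p} + \frac{L}{3}\right) = -4 + 2 \left(\frac{L}{3} + \frac{L}{p}\right) = -4 + \left(\frac{2 L}{3} + \frac{2 L}{p}\right) = -4 + \frac{2 L}{3} + \frac{2 L}{p}$)
$-324496 - U{\left(-604,283 \right)} = -324496 - \left(-4 + \frac{2}{3} \left(-604\right) + 2 \left(-604\right) \frac{1}{283}\right) = -324496 - \left(-4 - \frac{1208}{3} + 2 \left(-604\right) \frac{1}{283}\right) = -324496 - \left(-4 - \frac{1208}{3} - \frac{1208}{283}\right) = -324496 - - \frac{348884}{849} = -324496 + \frac{348884}{849} = - \frac{275148220}{849}$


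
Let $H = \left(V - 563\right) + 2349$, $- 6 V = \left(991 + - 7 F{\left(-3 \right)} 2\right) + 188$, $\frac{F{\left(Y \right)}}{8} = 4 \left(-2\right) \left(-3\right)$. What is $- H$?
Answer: $- \frac{4075}{2} \approx -2037.5$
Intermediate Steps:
$F{\left(Y \right)} = 192$ ($F{\left(Y \right)} = 8 \cdot 4 \left(-2\right) \left(-3\right) = 8 \left(\left(-8\right) \left(-3\right)\right) = 8 \cdot 24 = 192$)
$V = \frac{503}{2}$ ($V = - \frac{\left(991 + \left(-7\right) 192 \cdot 2\right) + 188}{6} = - \frac{\left(991 - 2688\right) + 188}{6} = - \frac{-1697 + 188}{6} = \left(- \frac{1}{6}\right) \left(-1509\right) = \frac{503}{2} \approx 251.5$)
$H = \frac{4075}{2}$ ($H = \left(\frac{503}{2} - 563\right) + 2349 = - \frac{623}{2} + 2349 = \frac{4075}{2} \approx 2037.5$)
$- H = \left(-1\right) \frac{4075}{2} = - \frac{4075}{2}$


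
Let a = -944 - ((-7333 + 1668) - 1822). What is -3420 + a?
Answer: 3123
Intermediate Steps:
a = 6543 (a = -944 - (-5665 - 1822) = -944 - 1*(-7487) = -944 + 7487 = 6543)
-3420 + a = -3420 + 6543 = 3123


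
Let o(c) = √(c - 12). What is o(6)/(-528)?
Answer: -I*√6/528 ≈ -0.0046392*I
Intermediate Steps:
o(c) = √(-12 + c)
o(6)/(-528) = √(-12 + 6)/(-528) = √(-6)*(-1/528) = (I*√6)*(-1/528) = -I*√6/528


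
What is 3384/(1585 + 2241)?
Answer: 1692/1913 ≈ 0.88447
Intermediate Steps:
3384/(1585 + 2241) = 3384/3826 = 3384*(1/3826) = 1692/1913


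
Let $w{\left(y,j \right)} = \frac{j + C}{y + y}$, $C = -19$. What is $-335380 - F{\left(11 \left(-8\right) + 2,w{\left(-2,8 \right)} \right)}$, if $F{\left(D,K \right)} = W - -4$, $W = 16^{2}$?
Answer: $-335640$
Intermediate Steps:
$W = 256$
$w{\left(y,j \right)} = \frac{-19 + j}{2 y}$ ($w{\left(y,j \right)} = \frac{j - 19}{y + y} = \frac{-19 + j}{2 y}$)
$F{\left(D,K \right)} = 260$ ($F{\left(D,K \right)} = 256 - -4 = 256 + 4 = 260$)
$-335380 - F{\left(11 \left(-8\right) + 2,w{\left(-2,8 \right)} \right)} = -335380 - 260 = -335640$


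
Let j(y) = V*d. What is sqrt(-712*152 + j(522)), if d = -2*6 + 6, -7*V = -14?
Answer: 2*I*sqrt(27059) ≈ 328.99*I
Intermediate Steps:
V = 2 (V = -1/7*(-14) = 2)
d = -6 (d = -12 + 6 = -6)
j(y) = -12 (j(y) = 2*(-6) = -12)
sqrt(-712*152 + j(522)) = sqrt(-712*152 - 12) = sqrt(-108224 - 12) = sqrt(-108236) = 2*I*sqrt(27059)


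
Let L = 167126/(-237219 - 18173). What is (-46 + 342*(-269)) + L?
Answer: -11753734187/127696 ≈ -92045.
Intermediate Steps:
L = -83563/127696 (L = 167126/(-255392) = 167126*(-1/255392) = -83563/127696 ≈ -0.65439)
(-46 + 342*(-269)) + L = (-46 + 342*(-269)) - 83563/127696 = (-46 - 91998) - 83563/127696 = -92044 - 83563/127696 = -11753734187/127696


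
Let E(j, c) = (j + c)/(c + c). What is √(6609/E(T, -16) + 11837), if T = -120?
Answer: √3870305/17 ≈ 115.72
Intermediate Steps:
E(j, c) = (c + j)/(2*c) (E(j, c) = (c + j)/((2*c)) = (c + j)*(1/(2*c)) = (c + j)/(2*c))
√(6609/E(T, -16) + 11837) = √(6609/(((½)*(-16 - 120)/(-16))) + 11837) = √(6609/(((½)*(-1/16)*(-136))) + 11837) = √(6609/(17/4) + 11837) = √(6609*(4/17) + 11837) = √(26436/17 + 11837) = √(227665/17) = √3870305/17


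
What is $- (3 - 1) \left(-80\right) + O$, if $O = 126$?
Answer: $286$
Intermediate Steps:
$- (3 - 1) \left(-80\right) + O = - (3 - 1) \left(-80\right) + 126 = \left(-1\right) 2 \left(-80\right) + 126 = \left(-2\right) \left(-80\right) + 126 = 160 + 126 = 286$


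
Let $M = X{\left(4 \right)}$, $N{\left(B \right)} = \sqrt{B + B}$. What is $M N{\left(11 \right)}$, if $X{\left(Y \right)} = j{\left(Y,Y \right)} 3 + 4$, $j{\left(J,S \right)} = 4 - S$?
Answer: $4 \sqrt{22} \approx 18.762$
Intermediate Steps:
$X{\left(Y \right)} = 16 - 3 Y$ ($X{\left(Y \right)} = \left(4 - Y\right) 3 + 4 = \left(12 - 3 Y\right) + 4 = 16 - 3 Y$)
$N{\left(B \right)} = \sqrt{2} \sqrt{B}$ ($N{\left(B \right)} = \sqrt{2 B} = \sqrt{2} \sqrt{B}$)
$M = 4$ ($M = 16 - 12 = 4$)
$M N{\left(11 \right)} = 4 \sqrt{2} \sqrt{11} = 4 \sqrt{22}$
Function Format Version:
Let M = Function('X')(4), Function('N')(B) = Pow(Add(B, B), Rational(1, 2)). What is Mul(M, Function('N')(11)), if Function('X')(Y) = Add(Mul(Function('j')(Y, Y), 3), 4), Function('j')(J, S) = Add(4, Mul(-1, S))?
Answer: Mul(4, Pow(22, Rational(1, 2))) ≈ 18.762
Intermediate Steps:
Function('X')(Y) = Add(16, Mul(-3, Y)) (Function('X')(Y) = Add(Mul(Add(4, Mul(-1, Y)), 3), 4) = Add(Add(12, Mul(-3, Y)), 4) = Add(16, Mul(-3, Y)))
Function('N')(B) = Mul(Pow(2, Rational(1, 2)), Pow(B, Rational(1, 2))) (Function('N')(B) = Pow(Mul(2, B), Rational(1, 2)) = Mul(Pow(2, Rational(1, 2)), Pow(B, Rational(1, 2))))
M = 4 (M = Add(16, Mul(-3, 4)) = Add(16, -12) = 4)
Mul(M, Function('N')(11)) = Mul(4, Mul(Pow(2, Rational(1, 2)), Pow(11, Rational(1, 2)))) = Mul(4, Pow(22, Rational(1, 2)))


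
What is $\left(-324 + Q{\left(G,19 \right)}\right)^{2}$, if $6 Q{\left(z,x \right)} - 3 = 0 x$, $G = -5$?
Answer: $\frac{418609}{4} \approx 1.0465 \cdot 10^{5}$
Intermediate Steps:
$Q{\left(z,x \right)} = \frac{1}{2}$ ($Q{\left(z,x \right)} = \frac{1}{2} + \frac{0 x}{6} = \frac{1}{2} + \frac{1}{6} \cdot 0 = \frac{1}{2} + 0 = \frac{1}{2}$)
$\left(-324 + Q{\left(G,19 \right)}\right)^{2} = \left(-324 + \frac{1}{2}\right)^{2} = \left(- \frac{647}{2}\right)^{2} = \frac{418609}{4}$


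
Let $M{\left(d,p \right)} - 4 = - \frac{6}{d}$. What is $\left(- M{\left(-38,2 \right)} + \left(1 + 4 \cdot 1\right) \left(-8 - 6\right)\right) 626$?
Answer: $- \frac{882034}{19} \approx -46423.0$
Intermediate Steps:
$M{\left(d,p \right)} = 4 - \frac{6}{d}$
$\left(- M{\left(-38,2 \right)} + \left(1 + 4 \cdot 1\right) \left(-8 - 6\right)\right) 626 = \left(- (4 - \frac{6}{-38}) + \left(1 + 4 \cdot 1\right) \left(-8 - 6\right)\right) 626 = \left(- (4 - - \frac{3}{19}) + \left(1 + 4\right) \left(-8 - 6\right)\right) 626 = \left(- (4 + \frac{3}{19}) + 5 \left(-14\right)\right) 626 = \left(\left(-1\right) \frac{79}{19} - 70\right) 626 = \left(- \frac{79}{19} - 70\right) 626 = \left(- \frac{1409}{19}\right) 626 = - \frac{882034}{19}$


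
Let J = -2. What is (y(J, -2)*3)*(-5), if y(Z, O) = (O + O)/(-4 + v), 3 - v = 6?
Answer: -60/7 ≈ -8.5714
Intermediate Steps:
v = -3 (v = 3 - 1*6 = 3 - 6 = -3)
y(Z, O) = -2*O/7 (y(Z, O) = (O + O)/(-4 - 3) = (2*O)/(-7) = (2*O)*(-1/7) = -2*O/7)
(y(J, -2)*3)*(-5) = (-2/7*(-2)*3)*(-5) = ((4/7)*3)*(-5) = (12/7)*(-5) = -60/7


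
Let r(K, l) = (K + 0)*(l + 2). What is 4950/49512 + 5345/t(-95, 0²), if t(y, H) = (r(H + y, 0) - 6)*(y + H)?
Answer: 1486711/3841306 ≈ 0.38703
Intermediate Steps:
r(K, l) = K*(2 + l)
t(y, H) = (H + y)*(-6 + 2*H + 2*y) (t(y, H) = ((H + y)*(2 + 0) - 6)*(y + H) = ((H + y)*2 - 6)*(H + y) = ((2*H + 2*y) - 6)*(H + y) = (-6 + 2*H + 2*y)*(H + y) = (H + y)*(-6 + 2*H + 2*y))
4950/49512 + 5345/t(-95, 0²) = 4950/49512 + 5345/(-6*0² - 6*(-95) + 2*0²*(0² - 95) + 2*(-95)*(0² - 95)) = 4950*(1/49512) + 5345/(-6*0 + 570 + 2*0*(0 - 95) + 2*(-95)*(0 - 95)) = 825/8252 + 5345/(0 + 570 + 2*0*(-95) + 2*(-95)*(-95)) = 825/8252 + 5345/(0 + 570 + 0 + 18050) = 825/8252 + 5345/18620 = 825/8252 + 5345*(1/18620) = 825/8252 + 1069/3724 = 1486711/3841306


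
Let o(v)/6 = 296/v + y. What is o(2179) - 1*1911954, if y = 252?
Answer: -4162851342/2179 ≈ -1.9104e+6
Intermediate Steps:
o(v) = 1512 + 1776/v (o(v) = 6*(296/v + 252) = 6*(252 + 296/v) = 1512 + 1776/v)
o(2179) - 1*1911954 = (1512 + 1776/2179) - 1*1911954 = (1512 + 1776*(1/2179)) - 1911954 = (1512 + 1776/2179) - 1911954 = 3296424/2179 - 1911954 = -4162851342/2179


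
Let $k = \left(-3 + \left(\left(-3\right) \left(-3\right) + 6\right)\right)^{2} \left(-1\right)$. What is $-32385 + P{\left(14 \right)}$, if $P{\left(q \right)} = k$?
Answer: $-32529$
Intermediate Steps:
$k = -144$ ($k = \left(-3 + \left(9 + 6\right)\right)^{2} \left(-1\right) = \left(-3 + 15\right)^{2} \left(-1\right) = 12^{2} \left(-1\right) = 144 \left(-1\right) = -144$)
$P{\left(q \right)} = -144$
$-32385 + P{\left(14 \right)} = -32385 - 144 = -32529$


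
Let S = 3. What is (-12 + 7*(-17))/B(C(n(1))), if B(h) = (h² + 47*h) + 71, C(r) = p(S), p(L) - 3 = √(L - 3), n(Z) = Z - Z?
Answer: -131/221 ≈ -0.59276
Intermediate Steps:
n(Z) = 0
p(L) = 3 + √(-3 + L) (p(L) = 3 + √(L - 3) = 3 + √(-3 + L))
C(r) = 3 (C(r) = 3 + √(-3 + 3) = 3 + √0 = 3 + 0 = 3)
B(h) = 71 + h² + 47*h
(-12 + 7*(-17))/B(C(n(1))) = (-12 + 7*(-17))/(71 + 3² + 47*3) = (-12 - 119)/(71 + 9 + 141) = -131/221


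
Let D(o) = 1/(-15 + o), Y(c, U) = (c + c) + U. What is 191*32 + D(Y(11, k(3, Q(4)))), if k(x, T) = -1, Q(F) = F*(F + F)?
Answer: 36673/6 ≈ 6112.2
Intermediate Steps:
Q(F) = 2*F² (Q(F) = F*(2*F) = 2*F²)
Y(c, U) = U + 2*c (Y(c, U) = 2*c + U = U + 2*c)
191*32 + D(Y(11, k(3, Q(4)))) = 191*32 + 1/(-15 + (-1 + 2*11)) = 6112 + 1/(-15 + (-1 + 22)) = 6112 + 1/(-15 + 21) = 6112 + 1/6 = 6112 + ⅙ = 36673/6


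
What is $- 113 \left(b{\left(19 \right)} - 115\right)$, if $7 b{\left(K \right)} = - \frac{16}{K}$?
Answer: $\frac{1730143}{133} \approx 13009.0$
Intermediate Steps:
$b{\left(K \right)} = - \frac{16}{7 K}$ ($b{\left(K \right)} = \frac{\left(-16\right) \frac{1}{K}}{7} = - \frac{16}{7 K}$)
$- 113 \left(b{\left(19 \right)} - 115\right) = - 113 \left(- \frac{16}{7 \cdot 19} - 115\right) = - 113 \left(\left(- \frac{16}{7}\right) \frac{1}{19} - 115\right) = - 113 \left(- \frac{16}{133} - 115\right) = \left(-113\right) \left(- \frac{15311}{133}\right) = \frac{1730143}{133}$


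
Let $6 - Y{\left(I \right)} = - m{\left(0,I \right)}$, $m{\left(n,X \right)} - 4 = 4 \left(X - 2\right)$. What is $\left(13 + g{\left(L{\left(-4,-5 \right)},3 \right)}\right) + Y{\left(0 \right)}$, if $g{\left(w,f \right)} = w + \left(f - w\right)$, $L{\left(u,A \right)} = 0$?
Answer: $18$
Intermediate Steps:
$g{\left(w,f \right)} = f$
$m{\left(n,X \right)} = -4 + 4 X$ ($m{\left(n,X \right)} = 4 + 4 \left(X - 2\right) = 4 + 4 \left(-2 + X\right) = 4 + \left(-8 + 4 X\right) = -4 + 4 X$)
$Y{\left(I \right)} = 2 + 4 I$ ($Y{\left(I \right)} = 6 - - (-4 + 4 I) = 6 - \left(4 - 4 I\right) = 6 + \left(-4 + 4 I\right) = 2 + 4 I$)
$\left(13 + g{\left(L{\left(-4,-5 \right)},3 \right)}\right) + Y{\left(0 \right)} = \left(13 + 3\right) + \left(2 + 4 \cdot 0\right) = 16 + \left(2 + 0\right) = 16 + 2 = 18$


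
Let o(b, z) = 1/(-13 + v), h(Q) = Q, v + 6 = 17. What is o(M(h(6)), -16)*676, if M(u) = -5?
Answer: -338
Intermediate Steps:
v = 11 (v = -6 + 17 = 11)
o(b, z) = -½ (o(b, z) = 1/(-13 + 11) = 1/(-2) = -½)
o(M(h(6)), -16)*676 = -½*676 = -338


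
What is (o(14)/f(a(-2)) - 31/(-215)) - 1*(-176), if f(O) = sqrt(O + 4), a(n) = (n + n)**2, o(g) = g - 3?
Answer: 37871/215 + 11*sqrt(5)/10 ≈ 178.60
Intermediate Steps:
o(g) = -3 + g
a(n) = 4*n**2 (a(n) = (2*n)**2 = 4*n**2)
f(O) = sqrt(4 + O)
(o(14)/f(a(-2)) - 31/(-215)) - 1*(-176) = ((-3 + 14)/(sqrt(4 + 4*(-2)**2)) - 31/(-215)) - 1*(-176) = (11/(sqrt(4 + 4*4)) - 31*(-1/215)) + 176 = (11/(sqrt(4 + 16)) + 31/215) + 176 = (11/(sqrt(20)) + 31/215) + 176 = (11/((2*sqrt(5))) + 31/215) + 176 = (11*(sqrt(5)/10) + 31/215) + 176 = (11*sqrt(5)/10 + 31/215) + 176 = (31/215 + 11*sqrt(5)/10) + 176 = 37871/215 + 11*sqrt(5)/10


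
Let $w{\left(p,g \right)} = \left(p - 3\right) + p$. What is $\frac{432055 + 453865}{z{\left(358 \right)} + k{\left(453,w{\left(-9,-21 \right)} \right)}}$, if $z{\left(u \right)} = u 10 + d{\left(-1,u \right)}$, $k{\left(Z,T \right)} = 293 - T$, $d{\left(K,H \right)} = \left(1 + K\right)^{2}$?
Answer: $\frac{442960}{1947} \approx 227.51$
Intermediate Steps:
$w{\left(p,g \right)} = -3 + 2 p$ ($w{\left(p,g \right)} = \left(-3 + p\right) + p = -3 + 2 p$)
$z{\left(u \right)} = 10 u$ ($z{\left(u \right)} = u 10 + \left(1 - 1\right)^{2} = 10 u + 0^{2} = 10 u + 0 = 10 u$)
$\frac{432055 + 453865}{z{\left(358 \right)} + k{\left(453,w{\left(-9,-21 \right)} \right)}} = \frac{432055 + 453865}{10 \cdot 358 + \left(293 - \left(-3 + 2 \left(-9\right)\right)\right)} = \frac{885920}{3580 + \left(293 - \left(-3 - 18\right)\right)} = \frac{885920}{3580 + \left(293 - -21\right)} = \frac{885920}{3580 + \left(293 + 21\right)} = \frac{885920}{3580 + 314} = \frac{885920}{3894} = 885920 \cdot \frac{1}{3894} = \frac{442960}{1947}$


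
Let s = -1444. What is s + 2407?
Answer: 963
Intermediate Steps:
s + 2407 = -1444 + 2407 = 963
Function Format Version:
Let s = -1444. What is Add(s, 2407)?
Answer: 963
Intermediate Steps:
Add(s, 2407) = Add(-1444, 2407) = 963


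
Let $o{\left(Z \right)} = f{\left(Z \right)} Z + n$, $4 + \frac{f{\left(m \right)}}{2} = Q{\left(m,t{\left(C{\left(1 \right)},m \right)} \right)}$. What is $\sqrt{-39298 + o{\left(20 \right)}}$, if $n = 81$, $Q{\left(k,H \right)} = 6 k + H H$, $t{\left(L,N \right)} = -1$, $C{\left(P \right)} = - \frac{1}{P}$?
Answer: $i \sqrt{34537} \approx 185.84 i$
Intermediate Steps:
$Q{\left(k,H \right)} = H^{2} + 6 k$ ($Q{\left(k,H \right)} = 6 k + H^{2} = H^{2} + 6 k$)
$f{\left(m \right)} = -6 + 12 m$ ($f{\left(m \right)} = -8 + 2 \left(\left(-1\right)^{2} + 6 m\right) = -8 + 2 \left(1 + 6 m\right) = -8 + \left(2 + 12 m\right) = -6 + 12 m$)
$o{\left(Z \right)} = 81 + Z \left(-6 + 12 Z\right)$ ($o{\left(Z \right)} = \left(-6 + 12 Z\right) Z + 81 = Z \left(-6 + 12 Z\right) + 81 = 81 + Z \left(-6 + 12 Z\right)$)
$\sqrt{-39298 + o{\left(20 \right)}} = \sqrt{-39298 + \left(81 - 120 + 12 \cdot 20^{2}\right)} = \sqrt{-39298 + \left(81 - 120 + 12 \cdot 400\right)} = \sqrt{-39298 + \left(81 - 120 + 4800\right)} = \sqrt{-39298 + 4761} = \sqrt{-34537} = i \sqrt{34537}$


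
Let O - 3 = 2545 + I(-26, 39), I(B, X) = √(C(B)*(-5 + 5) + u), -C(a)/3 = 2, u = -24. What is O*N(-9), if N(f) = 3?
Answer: 7644 + 6*I*√6 ≈ 7644.0 + 14.697*I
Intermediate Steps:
C(a) = -6 (C(a) = -3*2 = -6)
I(B, X) = 2*I*√6 (I(B, X) = √(-6*(-5 + 5) - 24) = √(-6*0 - 24) = √(0 - 24) = √(-24) = 2*I*√6)
O = 2548 + 2*I*√6 (O = 3 + (2545 + 2*I*√6) = 2548 + 2*I*√6 ≈ 2548.0 + 4.899*I)
O*N(-9) = (2548 + 2*I*√6)*3 = 7644 + 6*I*√6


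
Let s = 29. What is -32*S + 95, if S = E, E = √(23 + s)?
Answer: 95 - 64*√13 ≈ -135.76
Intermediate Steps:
E = 2*√13 (E = √(23 + 29) = √52 = 2*√13 ≈ 7.2111)
S = 2*√13 ≈ 7.2111
-32*S + 95 = -64*√13 + 95 = 95 - 64*√13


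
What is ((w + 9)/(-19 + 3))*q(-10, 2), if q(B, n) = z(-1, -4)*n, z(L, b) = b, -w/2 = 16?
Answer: -23/2 ≈ -11.500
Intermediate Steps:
w = -32 (w = -2*16 = -32)
q(B, n) = -4*n
((w + 9)/(-19 + 3))*q(-10, 2) = ((-32 + 9)/(-19 + 3))*(-4*2) = -23/(-16)*(-8) = -23*(-1/16)*(-8) = (23/16)*(-8) = -23/2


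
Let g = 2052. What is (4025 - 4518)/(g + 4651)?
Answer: -493/6703 ≈ -0.073549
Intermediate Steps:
(4025 - 4518)/(g + 4651) = (4025 - 4518)/(2052 + 4651) = -493/6703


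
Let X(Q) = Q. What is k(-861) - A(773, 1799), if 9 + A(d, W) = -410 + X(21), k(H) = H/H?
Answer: 399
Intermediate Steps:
k(H) = 1
A(d, W) = -398 (A(d, W) = -9 + (-410 + 21) = -9 - 389 = -398)
k(-861) - A(773, 1799) = 1 - 1*(-398) = 1 + 398 = 399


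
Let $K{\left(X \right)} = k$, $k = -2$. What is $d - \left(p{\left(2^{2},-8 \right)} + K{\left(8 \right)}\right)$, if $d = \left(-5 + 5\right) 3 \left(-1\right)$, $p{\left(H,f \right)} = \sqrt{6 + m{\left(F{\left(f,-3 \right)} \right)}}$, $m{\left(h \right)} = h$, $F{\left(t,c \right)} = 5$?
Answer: $2 - \sqrt{11} \approx -1.3166$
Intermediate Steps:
$K{\left(X \right)} = -2$
$p{\left(H,f \right)} = \sqrt{11}$ ($p{\left(H,f \right)} = \sqrt{6 + 5} = \sqrt{11}$)
$d = 0$ ($d = 0 \cdot 3 \left(-1\right) = 0 \left(-1\right) = 0$)
$d - \left(p{\left(2^{2},-8 \right)} + K{\left(8 \right)}\right) = 0 - \left(\sqrt{11} - 2\right) = 0 - \left(-2 + \sqrt{11}\right) = 0 + \left(2 - \sqrt{11}\right) = 2 - \sqrt{11}$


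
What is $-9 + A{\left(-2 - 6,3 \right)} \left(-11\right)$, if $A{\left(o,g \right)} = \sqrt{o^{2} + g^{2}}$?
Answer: $-9 - 11 \sqrt{73} \approx -102.98$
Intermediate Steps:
$A{\left(o,g \right)} = \sqrt{g^{2} + o^{2}}$
$-9 + A{\left(-2 - 6,3 \right)} \left(-11\right) = -9 + \sqrt{3^{2} + \left(-2 - 6\right)^{2}} \left(-11\right) = -9 + \sqrt{9 + \left(-2 - 6\right)^{2}} \left(-11\right) = -9 + \sqrt{9 + \left(-8\right)^{2}} \left(-11\right) = -9 + \sqrt{9 + 64} \left(-11\right) = -9 + \sqrt{73} \left(-11\right) = -9 - 11 \sqrt{73}$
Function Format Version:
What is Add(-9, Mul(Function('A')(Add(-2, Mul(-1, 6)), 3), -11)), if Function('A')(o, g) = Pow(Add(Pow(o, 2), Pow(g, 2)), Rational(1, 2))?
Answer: Add(-9, Mul(-11, Pow(73, Rational(1, 2)))) ≈ -102.98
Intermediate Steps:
Function('A')(o, g) = Pow(Add(Pow(g, 2), Pow(o, 2)), Rational(1, 2))
Add(-9, Mul(Function('A')(Add(-2, Mul(-1, 6)), 3), -11)) = Add(-9, Mul(Pow(Add(Pow(3, 2), Pow(Add(-2, Mul(-1, 6)), 2)), Rational(1, 2)), -11)) = Add(-9, Mul(Pow(Add(9, Pow(Add(-2, -6), 2)), Rational(1, 2)), -11)) = Add(-9, Mul(Pow(Add(9, Pow(-8, 2)), Rational(1, 2)), -11)) = Add(-9, Mul(Pow(Add(9, 64), Rational(1, 2)), -11)) = Add(-9, Mul(Pow(73, Rational(1, 2)), -11)) = Add(-9, Mul(-11, Pow(73, Rational(1, 2))))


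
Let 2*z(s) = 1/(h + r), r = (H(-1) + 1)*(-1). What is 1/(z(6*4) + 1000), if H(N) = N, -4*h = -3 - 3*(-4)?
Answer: 9/8998 ≈ 0.0010002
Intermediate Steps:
h = -9/4 (h = -(-3 - 3*(-4))/4 = -(-3 + 12)/4 = -¼*9 = -9/4 ≈ -2.2500)
r = 0 (r = (-1 + 1)*(-1) = 0*(-1) = 0)
z(s) = -2/9 (z(s) = 1/(2*(-9/4 + 0)) = 1/(2*(-9/4)) = (½)*(-4/9) = -2/9)
1/(z(6*4) + 1000) = 1/(-2/9 + 1000) = 1/(8998/9) = 9/8998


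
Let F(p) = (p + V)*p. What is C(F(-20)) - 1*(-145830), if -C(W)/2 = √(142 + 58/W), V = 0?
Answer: 145830 - √56858/10 ≈ 1.4581e+5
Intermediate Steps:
F(p) = p² (F(p) = (p + 0)*p = p*p = p²)
C(W) = -2*√(142 + 58/W)
C(F(-20)) - 1*(-145830) = -2*√(142 + 58/((-20)²)) - 1*(-145830) = -2*√(142 + 58/400) + 145830 = -2*√(142 + 58*(1/400)) + 145830 = -2*√(142 + 29/200) + 145830 = -√56858/10 + 145830 = 145830 - √56858/10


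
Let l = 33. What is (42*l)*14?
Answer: 19404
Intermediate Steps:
(42*l)*14 = (42*33)*14 = 1386*14 = 19404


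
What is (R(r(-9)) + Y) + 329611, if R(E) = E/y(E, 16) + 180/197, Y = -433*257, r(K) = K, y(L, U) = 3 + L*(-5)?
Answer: 688178449/3152 ≈ 2.1833e+5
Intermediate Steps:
y(L, U) = 3 - 5*L
Y = -111281
R(E) = 180/197 + E/(3 - 5*E) (R(E) = E/(3 - 5*E) + 180/197 = 180/197 + E/(3 - 5*E))
(R(r(-9)) + Y) + 329611 = ((-540 + 703*(-9))/(197*(-3 + 5*(-9))) - 111281) + 329611 = ((-540 - 6327)/(197*(-3 - 45)) - 111281) + 329611 = ((1/197)*(-6867)/(-48) - 111281) + 329611 = ((1/197)*(-1/48)*(-6867) - 111281) + 329611 = (2289/3152 - 111281) + 329611 = -350755423/3152 + 329611 = 688178449/3152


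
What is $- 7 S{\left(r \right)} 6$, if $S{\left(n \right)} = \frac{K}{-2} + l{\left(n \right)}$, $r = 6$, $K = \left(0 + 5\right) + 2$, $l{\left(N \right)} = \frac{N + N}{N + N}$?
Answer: $105$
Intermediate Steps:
$l{\left(N \right)} = 1$ ($l{\left(N \right)} = \frac{2 N}{2 N} = 2 N \frac{1}{2 N} = 1$)
$K = 7$ ($K = 5 + 2 = 7$)
$S{\left(n \right)} = - \frac{5}{2}$ ($S{\left(n \right)} = \frac{7}{-2} + 1 = 7 \left(- \frac{1}{2}\right) + 1 = - \frac{7}{2} + 1 = - \frac{5}{2}$)
$- 7 S{\left(r \right)} 6 = \left(-7\right) \left(- \frac{5}{2}\right) 6 = \frac{35}{2} \cdot 6 = 105$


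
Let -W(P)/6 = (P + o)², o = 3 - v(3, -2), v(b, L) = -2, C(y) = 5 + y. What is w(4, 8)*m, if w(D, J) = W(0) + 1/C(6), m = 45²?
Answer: -3339225/11 ≈ -3.0357e+5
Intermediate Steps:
o = 5 (o = 3 - 1*(-2) = 3 + 2 = 5)
W(P) = -6*(5 + P)² (W(P) = -6*(P + 5)² = -6*(5 + P)²)
m = 2025
w(D, J) = -1649/11 (w(D, J) = -6*(5 + 0)² + 1/(5 + 6) = -6*5² + 1/11 = -6*25 + 1/11 = -150 + 1/11 = -1649/11)
w(4, 8)*m = -1649/11*2025 = -3339225/11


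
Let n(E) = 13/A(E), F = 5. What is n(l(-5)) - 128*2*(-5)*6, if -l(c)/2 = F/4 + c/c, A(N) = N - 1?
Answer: 84454/11 ≈ 7677.6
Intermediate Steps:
A(N) = -1 + N
l(c) = -9/2 (l(c) = -2*(5/4 + c/c) = -2*(5*(¼) + 1) = -2*(5/4 + 1) = -2*9/4 = -9/2)
n(E) = 13/(-1 + E)
n(l(-5)) - 128*2*(-5)*6 = 13/(-1 - 9/2) - 128*2*(-5)*6 = 13/(-11/2) - (-1280)*6 = 13*(-2/11) - 128*(-60) = -26/11 + 7680 = 84454/11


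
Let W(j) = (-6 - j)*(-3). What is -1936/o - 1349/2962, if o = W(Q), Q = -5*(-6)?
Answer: -1470031/79974 ≈ -18.381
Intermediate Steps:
Q = 30
W(j) = 18 + 3*j
o = 108 (o = 18 + 3*30 = 18 + 90 = 108)
-1936/o - 1349/2962 = -1936/108 - 1349/2962 = -1936*1/108 - 1349*1/2962 = -484/27 - 1349/2962 = -1470031/79974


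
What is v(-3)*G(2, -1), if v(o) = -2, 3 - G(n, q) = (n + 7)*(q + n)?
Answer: 12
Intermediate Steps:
G(n, q) = 3 - (7 + n)*(n + q) (G(n, q) = 3 - (n + 7)*(q + n) = 3 - (7 + n)*(n + q))
v(-3)*G(2, -1) = -2*(3 - 1*2**2 - 7*2 - 7*(-1) - 1*2*(-1)) = -2*(3 - 1*4 - 14 + 7 + 2) = -2*(3 - 4 - 14 + 7 + 2) = -2*(-6) = 12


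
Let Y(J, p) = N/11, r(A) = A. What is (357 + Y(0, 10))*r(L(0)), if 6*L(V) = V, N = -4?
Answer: 0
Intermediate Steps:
L(V) = V/6
Y(J, p) = -4/11
(357 + Y(0, 10))*r(L(0)) = (357 - 4/11)*((1/6)*0) = (3923/11)*0 = 0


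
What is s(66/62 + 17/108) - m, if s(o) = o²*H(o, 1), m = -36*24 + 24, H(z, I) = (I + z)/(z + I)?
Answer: 9432383641/11209104 ≈ 841.49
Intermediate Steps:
H(z, I) = 1 (H(z, I) = (I + z)/(I + z) = 1)
m = -840 (m = -864 + 24 = -840)
s(o) = o² (s(o) = o²*1 = o²)
s(66/62 + 17/108) - m = (66/62 + 17/108)² - 1*(-840) = (66*(1/62) + 17*(1/108))² + 840 = (33/31 + 17/108)² + 840 = (4091/3348)² + 840 = 16736281/11209104 + 840 = 9432383641/11209104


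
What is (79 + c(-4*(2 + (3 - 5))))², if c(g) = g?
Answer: 6241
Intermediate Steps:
(79 + c(-4*(2 + (3 - 5))))² = (79 - 4*(2 + (3 - 5)))² = (79 - 4*(2 - 2))² = (79 - 4*0)² = (79 + 0)² = 79² = 6241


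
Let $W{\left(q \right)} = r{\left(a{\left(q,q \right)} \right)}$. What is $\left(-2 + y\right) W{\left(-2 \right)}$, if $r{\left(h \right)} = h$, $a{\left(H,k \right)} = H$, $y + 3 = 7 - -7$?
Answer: $-18$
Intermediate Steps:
$y = 11$ ($y = -3 + \left(7 - -7\right) = -3 + \left(7 + 7\right) = -3 + 14 = 11$)
$W{\left(q \right)} = q$
$\left(-2 + y\right) W{\left(-2 \right)} = \left(-2 + 11\right) \left(-2\right) = 9 \left(-2\right) = -18$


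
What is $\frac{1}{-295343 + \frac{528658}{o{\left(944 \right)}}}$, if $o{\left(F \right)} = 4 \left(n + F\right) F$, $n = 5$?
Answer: $- \frac{137824}{40705333299} \approx -3.3859 \cdot 10^{-6}$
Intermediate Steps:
$o{\left(F \right)} = F \left(20 + 4 F\right)$ ($o{\left(F \right)} = 4 \left(5 + F\right) F = \left(20 + 4 F\right) F = F \left(20 + 4 F\right)$)
$\frac{1}{-295343 + \frac{528658}{o{\left(944 \right)}}} = \frac{1}{-295343 + \frac{528658}{4 \cdot 944 \left(5 + 944\right)}} = \frac{1}{-295343 + \frac{528658}{4 \cdot 944 \cdot 949}} = \frac{1}{-295343 + \frac{528658}{3583424}} = \frac{1}{-295343 + 528658 \cdot \frac{1}{3583424}} = \frac{1}{-295343 + \frac{20333}{137824}} = \frac{1}{- \frac{40705333299}{137824}} = - \frac{137824}{40705333299}$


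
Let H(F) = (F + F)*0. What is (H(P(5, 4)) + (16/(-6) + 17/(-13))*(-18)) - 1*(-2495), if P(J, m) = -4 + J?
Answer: 33365/13 ≈ 2566.5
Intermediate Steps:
H(F) = 0 (H(F) = (2*F)*0 = 0)
(H(P(5, 4)) + (16/(-6) + 17/(-13))*(-18)) - 1*(-2495) = (0 + (16/(-6) + 17/(-13))*(-18)) - 1*(-2495) = (0 + (16*(-1/6) + 17*(-1/13))*(-18)) + 2495 = (0 + (-8/3 - 17/13)*(-18)) + 2495 = (0 - 155/39*(-18)) + 2495 = (0 + 930/13) + 2495 = 930/13 + 2495 = 33365/13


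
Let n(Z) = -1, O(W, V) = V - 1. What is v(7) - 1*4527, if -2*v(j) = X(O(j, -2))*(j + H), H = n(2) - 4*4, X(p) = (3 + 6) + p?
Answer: -4497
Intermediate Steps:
O(W, V) = -1 + V
X(p) = 9 + p
H = -17 (H = -1 - 4*4 = -1 - 16 = -17)
v(j) = 51 - 3*j (v(j) = -(9 + (-1 - 2))*(j - 17)/2 = -(9 - 3)*(-17 + j)/2 = -3*(-17 + j) = -(-102 + 6*j)/2 = 51 - 3*j)
v(7) - 1*4527 = (51 - 3*7) - 1*4527 = (51 - 21) - 4527 = 30 - 4527 = -4497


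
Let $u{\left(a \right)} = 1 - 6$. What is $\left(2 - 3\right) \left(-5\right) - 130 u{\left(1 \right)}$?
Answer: $655$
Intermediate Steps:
$u{\left(a \right)} = -5$
$\left(2 - 3\right) \left(-5\right) - 130 u{\left(1 \right)} = \left(2 - 3\right) \left(-5\right) - -650 = \left(-1\right) \left(-5\right) + 650 = 5 + 650 = 655$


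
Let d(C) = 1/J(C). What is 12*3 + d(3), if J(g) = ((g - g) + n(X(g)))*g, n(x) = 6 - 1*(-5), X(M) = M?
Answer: 1189/33 ≈ 36.030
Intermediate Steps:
n(x) = 11 (n(x) = 6 + 5 = 11)
J(g) = 11*g (J(g) = ((g - g) + 11)*g = (0 + 11)*g = 11*g)
d(C) = 1/(11*C)
12*3 + d(3) = 12*3 + (1/11)/3 = 36 + (1/11)*(1/3) = 36 + 1/33 = 1189/33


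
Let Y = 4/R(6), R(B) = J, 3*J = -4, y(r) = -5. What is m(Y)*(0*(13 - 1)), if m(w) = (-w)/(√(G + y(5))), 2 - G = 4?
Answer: 0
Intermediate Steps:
G = -2 (G = 2 - 1*4 = 2 - 4 = -2)
J = -4/3 (J = (⅓)*(-4) = -4/3 ≈ -1.3333)
R(B) = -4/3
Y = -3 (Y = 4/(-4/3) = 4*(-¾) = -3)
m(w) = I*w*√7/7 (m(w) = (-w)/(√(-2 - 5)) = (-w)/(√(-7)) = (-w)/((I*√7)) = (-w)*(-I*√7/7) = I*w*√7/7)
m(Y)*(0*(13 - 1)) = ((⅐)*I*(-3)*√7)*(0*(13 - 1)) = (-3*I*√7/7)*(0*12) = -3*I*√7/7*0 = 0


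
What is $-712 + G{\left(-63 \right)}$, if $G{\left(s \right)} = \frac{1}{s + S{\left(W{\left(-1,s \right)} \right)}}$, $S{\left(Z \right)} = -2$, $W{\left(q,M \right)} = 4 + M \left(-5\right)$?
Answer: $- \frac{46281}{65} \approx -712.02$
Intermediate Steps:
$W{\left(q,M \right)} = 4 - 5 M$
$G{\left(s \right)} = \frac{1}{-2 + s}$ ($G{\left(s \right)} = \frac{1}{s - 2} = \frac{1}{-2 + s}$)
$-712 + G{\left(-63 \right)} = -712 + \frac{1}{-2 - 63} = -712 + \frac{1}{-65} = -712 - \frac{1}{65} = - \frac{46281}{65}$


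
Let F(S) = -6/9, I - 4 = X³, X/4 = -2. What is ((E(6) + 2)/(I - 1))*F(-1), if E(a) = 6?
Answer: 16/1527 ≈ 0.010478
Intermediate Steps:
X = -8 (X = 4*(-2) = -8)
I = -508 (I = 4 + (-8)³ = 4 - 512 = -508)
F(S) = -⅔ (F(S) = -6*⅑ = -⅔)
((E(6) + 2)/(I - 1))*F(-1) = ((6 + 2)/(-508 - 1))*(-⅔) = (8/(-509))*(-⅔) = (8*(-1/509))*(-⅔) = -8/509*(-⅔) = 16/1527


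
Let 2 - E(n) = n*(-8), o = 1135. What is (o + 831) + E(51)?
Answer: 2376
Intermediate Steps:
E(n) = 2 + 8*n (E(n) = 2 - n*(-8) = 2 - (-8)*n = 2 + 8*n)
(o + 831) + E(51) = (1135 + 831) + (2 + 8*51) = 1966 + (2 + 408) = 1966 + 410 = 2376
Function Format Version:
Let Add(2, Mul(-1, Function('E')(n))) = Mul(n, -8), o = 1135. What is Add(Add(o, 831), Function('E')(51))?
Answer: 2376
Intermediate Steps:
Function('E')(n) = Add(2, Mul(8, n)) (Function('E')(n) = Add(2, Mul(-1, Mul(n, -8))) = Add(2, Mul(-1, Mul(-8, n))) = Add(2, Mul(8, n)))
Add(Add(o, 831), Function('E')(51)) = Add(Add(1135, 831), Add(2, Mul(8, 51))) = Add(1966, Add(2, 408)) = Add(1966, 410) = 2376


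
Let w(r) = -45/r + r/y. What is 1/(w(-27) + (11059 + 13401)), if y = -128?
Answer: 384/9393361 ≈ 4.0880e-5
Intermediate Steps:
w(r) = -45/r - r/128 (w(r) = -45/r + r/(-128) = -45/r + r*(-1/128) = -45/r - r/128)
1/(w(-27) + (11059 + 13401)) = 1/((-45/(-27) - 1/128*(-27)) + (11059 + 13401)) = 1/((-45*(-1/27) + 27/128) + 24460) = 1/((5/3 + 27/128) + 24460) = 1/(721/384 + 24460) = 1/(9393361/384) = 384/9393361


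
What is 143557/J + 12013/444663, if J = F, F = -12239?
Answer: -63687459184/5442230457 ≈ -11.702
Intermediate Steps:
J = -12239
143557/J + 12013/444663 = 143557/(-12239) + 12013/444663 = 143557*(-1/12239) + 12013*(1/444663) = -143557/12239 + 12013/444663 = -63687459184/5442230457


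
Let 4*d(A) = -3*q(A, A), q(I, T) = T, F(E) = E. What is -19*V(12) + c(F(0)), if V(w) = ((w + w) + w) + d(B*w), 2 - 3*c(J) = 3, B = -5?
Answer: -4618/3 ≈ -1539.3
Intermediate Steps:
d(A) = -3*A/4 (d(A) = (-3*A)/4 = -3*A/4)
c(J) = -1/3 (c(J) = 2/3 - 1/3*3 = 2/3 - 1 = -1/3)
V(w) = 27*w/4 (V(w) = ((w + w) + w) - (-15)*w/4 = (2*w + w) + 15*w/4 = 3*w + 15*w/4 = 27*w/4)
-19*V(12) + c(F(0)) = -513*12/4 - 1/3 = -19*81 - 1/3 = -1539 - 1/3 = -4618/3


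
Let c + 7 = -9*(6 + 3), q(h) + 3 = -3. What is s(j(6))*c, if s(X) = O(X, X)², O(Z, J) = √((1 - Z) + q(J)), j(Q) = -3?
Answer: 176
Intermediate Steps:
q(h) = -6 (q(h) = -3 - 3 = -6)
c = -88 (c = -7 - 9*(6 + 3) = -7 - 9*9 = -7 - 81 = -88)
O(Z, J) = √(-5 - Z) (O(Z, J) = √((1 - Z) - 6) = √(-5 - Z))
s(X) = -5 - X (s(X) = (√(-5 - X))² = -5 - X)
s(j(6))*c = (-5 - 1*(-3))*(-88) = (-5 + 3)*(-88) = -2*(-88) = 176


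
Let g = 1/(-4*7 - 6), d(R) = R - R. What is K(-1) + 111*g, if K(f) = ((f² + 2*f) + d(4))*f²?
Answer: -145/34 ≈ -4.2647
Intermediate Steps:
d(R) = 0
g = -1/34 (g = 1/(-28 - 6) = 1/(-34) = -1/34 ≈ -0.029412)
K(f) = f²*(f² + 2*f) (K(f) = ((f² + 2*f) + 0)*f² = (f² + 2*f)*f² = f²*(f² + 2*f))
K(-1) + 111*g = (-1)³*(2 - 1) + 111*(-1/34) = -1*1 - 111/34 = -1 - 111/34 = -145/34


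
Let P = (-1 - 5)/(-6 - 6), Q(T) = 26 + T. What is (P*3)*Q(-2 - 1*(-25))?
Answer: 147/2 ≈ 73.500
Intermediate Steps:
P = ½ (P = -6/(-12) = -6*(-1/12) = ½ ≈ 0.50000)
(P*3)*Q(-2 - 1*(-25)) = ((½)*3)*(26 + (-2 - 1*(-25))) = 3*(26 + (-2 + 25))/2 = 3*(26 + 23)/2 = (3/2)*49 = 147/2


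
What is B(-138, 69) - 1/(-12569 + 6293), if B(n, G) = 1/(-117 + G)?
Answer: -173/8368 ≈ -0.020674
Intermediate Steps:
B(-138, 69) - 1/(-12569 + 6293) = 1/(-117 + 69) - 1/(-12569 + 6293) = 1/(-48) - 1/(-6276) = -1/48 - 1*(-1/6276) = -1/48 + 1/6276 = -173/8368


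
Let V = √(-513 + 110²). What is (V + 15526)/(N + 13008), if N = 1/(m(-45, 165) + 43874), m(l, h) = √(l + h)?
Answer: 388762660523432972/325713300074050369 + 2*√347610/325713300074050369 + 31052*√30/325713300074050369 + 25039460293922*√11587/325713300074050369 ≈ 1.2018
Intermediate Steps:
m(l, h) = √(h + l)
V = √11587 (V = √(-513 + 12100) = √11587 ≈ 107.64)
N = 1/(43874 + 2*√30) (N = 1/(√(165 - 45) + 43874) = 1/(√120 + 43874) = 1/(2*√30 + 43874) = 1/(43874 + 2*√30) ≈ 2.2787e-5)
(V + 15526)/(N + 13008) = (√11587 + 15526)/((21937/962463878 - √30/962463878) + 13008) = (15526 + √11587)/(12519730146961/962463878 - √30/962463878)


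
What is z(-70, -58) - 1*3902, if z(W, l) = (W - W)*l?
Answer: -3902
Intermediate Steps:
z(W, l) = 0 (z(W, l) = 0*l = 0)
z(-70, -58) - 1*3902 = 0 - 1*3902 = 0 - 3902 = -3902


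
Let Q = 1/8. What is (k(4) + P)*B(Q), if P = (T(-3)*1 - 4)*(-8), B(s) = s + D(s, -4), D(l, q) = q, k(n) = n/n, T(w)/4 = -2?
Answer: -3007/8 ≈ -375.88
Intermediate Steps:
T(w) = -8 (T(w) = 4*(-2) = -8)
k(n) = 1
Q = 1/8 ≈ 0.12500
B(s) = -4 + s (B(s) = s - 4 = -4 + s)
P = 96 (P = (-8*1 - 4)*(-8) = (-8 - 4)*(-8) = -12*(-8) = 96)
(k(4) + P)*B(Q) = (1 + 96)*(-4 + 1/8) = 97*(-31/8) = -3007/8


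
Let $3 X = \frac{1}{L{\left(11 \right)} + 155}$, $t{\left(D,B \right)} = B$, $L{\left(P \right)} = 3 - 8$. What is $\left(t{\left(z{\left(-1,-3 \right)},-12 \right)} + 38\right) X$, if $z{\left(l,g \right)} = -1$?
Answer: $\frac{13}{225} \approx 0.057778$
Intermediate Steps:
$L{\left(P \right)} = -5$ ($L{\left(P \right)} = 3 - 8 = -5$)
$X = \frac{1}{450}$ ($X = \frac{1}{3 \left(-5 + 155\right)} = \frac{1}{3 \cdot 150} = \frac{1}{3} \cdot \frac{1}{150} = \frac{1}{450} \approx 0.0022222$)
$\left(t{\left(z{\left(-1,-3 \right)},-12 \right)} + 38\right) X = \left(-12 + 38\right) \frac{1}{450} = 26 \cdot \frac{1}{450} = \frac{13}{225}$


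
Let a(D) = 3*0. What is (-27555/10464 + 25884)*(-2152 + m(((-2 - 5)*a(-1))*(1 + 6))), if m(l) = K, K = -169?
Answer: -209526434447/3488 ≈ -6.0071e+7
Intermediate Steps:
a(D) = 0
m(l) = -169
(-27555/10464 + 25884)*(-2152 + m(((-2 - 5)*a(-1))*(1 + 6))) = (-27555/10464 + 25884)*(-2152 - 169) = (-27555*1/10464 + 25884)*(-2321) = (-9185/3488 + 25884)*(-2321) = (90274207/3488)*(-2321) = -209526434447/3488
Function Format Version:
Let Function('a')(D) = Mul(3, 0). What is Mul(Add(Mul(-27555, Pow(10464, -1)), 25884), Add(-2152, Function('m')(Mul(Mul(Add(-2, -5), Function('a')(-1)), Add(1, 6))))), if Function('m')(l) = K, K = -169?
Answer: Rational(-209526434447, 3488) ≈ -6.0071e+7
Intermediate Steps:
Function('a')(D) = 0
Function('m')(l) = -169
Mul(Add(Mul(-27555, Pow(10464, -1)), 25884), Add(-2152, Function('m')(Mul(Mul(Add(-2, -5), Function('a')(-1)), Add(1, 6))))) = Mul(Add(Mul(-27555, Pow(10464, -1)), 25884), Add(-2152, -169)) = Mul(Add(Mul(-27555, Rational(1, 10464)), 25884), -2321) = Mul(Add(Rational(-9185, 3488), 25884), -2321) = Mul(Rational(90274207, 3488), -2321) = Rational(-209526434447, 3488)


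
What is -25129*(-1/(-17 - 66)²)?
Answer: 25129/6889 ≈ 3.6477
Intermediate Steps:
-25129*(-1/(-17 - 66)²) = -25129/((-1*(-83)²)) = -25129/((-1*6889)) = -25129/(-6889) = -25129*(-1/6889) = 25129/6889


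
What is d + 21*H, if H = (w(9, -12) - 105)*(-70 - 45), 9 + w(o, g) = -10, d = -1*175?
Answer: 299285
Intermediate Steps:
d = -175
w(o, g) = -19 (w(o, g) = -9 - 10 = -19)
H = 14260 (H = (-19 - 105)*(-70 - 45) = -124*(-115) = 14260)
d + 21*H = -175 + 21*14260 = -175 + 299460 = 299285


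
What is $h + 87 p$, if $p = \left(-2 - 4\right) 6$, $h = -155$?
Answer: $-3287$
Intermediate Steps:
$p = -36$ ($p = \left(-6\right) 6 = -36$)
$h + 87 p = -155 + 87 \left(-36\right) = -155 - 3132 = -3287$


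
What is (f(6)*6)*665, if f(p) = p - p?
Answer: 0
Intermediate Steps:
f(p) = 0
(f(6)*6)*665 = (0*6)*665 = 0*665 = 0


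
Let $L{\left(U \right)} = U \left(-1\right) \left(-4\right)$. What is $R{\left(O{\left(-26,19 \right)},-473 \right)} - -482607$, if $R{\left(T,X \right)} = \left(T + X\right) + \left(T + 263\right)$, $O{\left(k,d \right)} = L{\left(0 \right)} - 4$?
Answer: $482389$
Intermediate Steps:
$L{\left(U \right)} = 4 U$ ($L{\left(U \right)} = - U \left(-4\right) = 4 U$)
$O{\left(k,d \right)} = -4$ ($O{\left(k,d \right)} = 4 \cdot 0 - 4 = 0 - 4 = -4$)
$R{\left(T,X \right)} = 263 + X + 2 T$ ($R{\left(T,X \right)} = \left(T + X\right) + \left(263 + T\right) = 263 + X + 2 T$)
$R{\left(O{\left(-26,19 \right)},-473 \right)} - -482607 = \left(263 - 473 + 2 \left(-4\right)\right) - -482607 = \left(263 - 473 - 8\right) + 482607 = -218 + 482607 = 482389$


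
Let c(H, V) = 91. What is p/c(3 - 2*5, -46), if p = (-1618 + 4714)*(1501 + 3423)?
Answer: 15244704/91 ≈ 1.6752e+5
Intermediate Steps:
p = 15244704 (p = 3096*4924 = 15244704)
p/c(3 - 2*5, -46) = 15244704/91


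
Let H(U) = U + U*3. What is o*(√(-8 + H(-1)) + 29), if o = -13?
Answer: -377 - 26*I*√3 ≈ -377.0 - 45.033*I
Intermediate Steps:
H(U) = 4*U (H(U) = U + 3*U = 4*U)
o*(√(-8 + H(-1)) + 29) = -13*(√(-8 + 4*(-1)) + 29) = -13*(√(-8 - 4) + 29) = -13*(√(-12) + 29) = -13*(2*I*√3 + 29) = -13*(29 + 2*I*√3) = -377 - 26*I*√3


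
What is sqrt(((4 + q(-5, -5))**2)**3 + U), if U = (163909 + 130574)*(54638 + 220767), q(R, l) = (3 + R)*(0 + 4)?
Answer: sqrt(81102094711) ≈ 2.8478e+5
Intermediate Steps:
q(R, l) = 12 + 4*R (q(R, l) = (3 + R)*4 = 12 + 4*R)
U = 81102090615 (U = 294483*275405 = 81102090615)
sqrt(((4 + q(-5, -5))**2)**3 + U) = sqrt(((4 + (12 + 4*(-5)))**2)**3 + 81102090615) = sqrt(((4 + (12 - 20))**2)**3 + 81102090615) = sqrt(((4 - 8)**2)**3 + 81102090615) = sqrt(((-4)**2)**3 + 81102090615) = sqrt(16**3 + 81102090615) = sqrt(4096 + 81102090615) = sqrt(81102094711)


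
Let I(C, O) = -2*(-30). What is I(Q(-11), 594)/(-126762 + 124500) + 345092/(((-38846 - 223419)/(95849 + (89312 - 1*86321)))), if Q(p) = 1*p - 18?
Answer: -2571811077842/19774781 ≈ -1.3006e+5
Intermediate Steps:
Q(p) = -18 + p (Q(p) = p - 18 = -18 + p)
I(C, O) = 60
I(Q(-11), 594)/(-126762 + 124500) + 345092/(((-38846 - 223419)/(95849 + (89312 - 1*86321)))) = 60/(-126762 + 124500) + 345092/(((-38846 - 223419)/(95849 + (89312 - 1*86321)))) = 60/(-2262) + 345092/((-262265/(95849 + (89312 - 86321)))) = 60*(-1/2262) + 345092/((-262265/(95849 + 2991))) = -10/377 + 345092/((-262265/98840)) = -10/377 + 345092/((-262265*1/98840)) = -10/377 + 345092/(-52453/19768) = -10/377 + 345092*(-19768/52453) = -10/377 - 6821778656/52453 = -2571811077842/19774781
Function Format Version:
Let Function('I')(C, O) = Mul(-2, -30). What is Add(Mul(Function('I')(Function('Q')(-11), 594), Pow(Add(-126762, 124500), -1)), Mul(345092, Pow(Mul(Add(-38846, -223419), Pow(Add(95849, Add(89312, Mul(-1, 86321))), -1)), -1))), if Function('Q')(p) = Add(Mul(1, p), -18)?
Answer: Rational(-2571811077842, 19774781) ≈ -1.3006e+5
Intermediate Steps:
Function('Q')(p) = Add(-18, p) (Function('Q')(p) = Add(p, -18) = Add(-18, p))
Function('I')(C, O) = 60
Add(Mul(Function('I')(Function('Q')(-11), 594), Pow(Add(-126762, 124500), -1)), Mul(345092, Pow(Mul(Add(-38846, -223419), Pow(Add(95849, Add(89312, Mul(-1, 86321))), -1)), -1))) = Add(Mul(60, Pow(Add(-126762, 124500), -1)), Mul(345092, Pow(Mul(Add(-38846, -223419), Pow(Add(95849, Add(89312, Mul(-1, 86321))), -1)), -1))) = Add(Mul(60, Pow(-2262, -1)), Mul(345092, Pow(Mul(-262265, Pow(Add(95849, Add(89312, -86321)), -1)), -1))) = Add(Mul(60, Rational(-1, 2262)), Mul(345092, Pow(Mul(-262265, Pow(Add(95849, 2991), -1)), -1))) = Add(Rational(-10, 377), Mul(345092, Pow(Mul(-262265, Pow(98840, -1)), -1))) = Add(Rational(-10, 377), Mul(345092, Pow(Mul(-262265, Rational(1, 98840)), -1))) = Add(Rational(-10, 377), Mul(345092, Pow(Rational(-52453, 19768), -1))) = Add(Rational(-10, 377), Mul(345092, Rational(-19768, 52453))) = Add(Rational(-10, 377), Rational(-6821778656, 52453)) = Rational(-2571811077842, 19774781)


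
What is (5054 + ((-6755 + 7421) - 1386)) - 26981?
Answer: -22647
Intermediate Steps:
(5054 + ((-6755 + 7421) - 1386)) - 26981 = (5054 + (666 - 1386)) - 26981 = (5054 - 720) - 26981 = 4334 - 26981 = -22647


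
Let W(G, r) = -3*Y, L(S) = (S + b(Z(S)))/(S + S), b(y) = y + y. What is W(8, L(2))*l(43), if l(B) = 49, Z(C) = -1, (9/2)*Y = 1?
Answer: -98/3 ≈ -32.667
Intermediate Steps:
Y = 2/9 (Y = (2/9)*1 = 2/9 ≈ 0.22222)
b(y) = 2*y
L(S) = (-2 + S)/(2*S) (L(S) = (S + 2*(-1))/(S + S) = (S - 2)/((2*S)) = (-2 + S)*(1/(2*S)) = (-2 + S)/(2*S))
W(G, r) = -2/3 (W(G, r) = -3*2/9 = -2/3)
W(8, L(2))*l(43) = -2/3*49 = -98/3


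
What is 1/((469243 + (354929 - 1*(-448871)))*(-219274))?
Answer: -1/279145230782 ≈ -3.5824e-12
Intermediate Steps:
1/((469243 + (354929 - 1*(-448871)))*(-219274)) = -1/219274/(469243 + (354929 + 448871)) = -1/219274/(469243 + 803800) = -1/219274/1273043 = (1/1273043)*(-1/219274) = -1/279145230782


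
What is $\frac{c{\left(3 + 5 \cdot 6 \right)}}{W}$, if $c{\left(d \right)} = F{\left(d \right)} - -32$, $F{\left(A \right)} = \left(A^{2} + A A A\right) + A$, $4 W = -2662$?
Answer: $- \frac{74182}{1331} \approx -55.734$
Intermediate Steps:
$W = - \frac{1331}{2}$ ($W = \frac{1}{4} \left(-2662\right) = - \frac{1331}{2} \approx -665.5$)
$F{\left(A \right)} = A + A^{2} + A^{3}$ ($F{\left(A \right)} = \left(A^{2} + A^{2} A\right) + A = \left(A^{2} + A^{3}\right) + A = A + A^{2} + A^{3}$)
$c{\left(d \right)} = 32 + d \left(1 + d + d^{2}\right)$ ($c{\left(d \right)} = d \left(1 + d + d^{2}\right) - -32 = d \left(1 + d + d^{2}\right) + 32 = 32 + d \left(1 + d + d^{2}\right)$)
$\frac{c{\left(3 + 5 \cdot 6 \right)}}{W} = \frac{32 + \left(3 + 5 \cdot 6\right) \left(1 + \left(3 + 5 \cdot 6\right) + \left(3 + 5 \cdot 6\right)^{2}\right)}{- \frac{1331}{2}} = \left(32 + \left(3 + 30\right) \left(1 + \left(3 + 30\right) + \left(3 + 30\right)^{2}\right)\right) \left(- \frac{2}{1331}\right) = \left(32 + 33 \left(1 + 33 + 33^{2}\right)\right) \left(- \frac{2}{1331}\right) = \left(32 + 33 \left(1 + 33 + 1089\right)\right) \left(- \frac{2}{1331}\right) = \left(32 + 33 \cdot 1123\right) \left(- \frac{2}{1331}\right) = \left(32 + 37059\right) \left(- \frac{2}{1331}\right) = 37091 \left(- \frac{2}{1331}\right) = - \frac{74182}{1331}$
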